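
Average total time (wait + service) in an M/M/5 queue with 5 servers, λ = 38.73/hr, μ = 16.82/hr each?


a = 2.3026; ρ = 0.4605; P₀ = 0.098429
Lq = P₀·a^c·ρ/(c!(1−ρ)²) = 0.08401
Wq = Lq/λ = 0.08401/38.73 = 0.002169 hr
W = Wq + 1/μ = 0.002169 + 0.05945 = 0.06162 hr

Final: 0.06162 hr


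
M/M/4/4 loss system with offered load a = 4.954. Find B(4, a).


B(c,a) = (a^c/c!) / Σ_{k=0}^{c} a^k/k!
a^4/4! = 25.096477
Σ terms (k=0..4): 1.00000 + 4.95400 + 12.27106 + 20.26361 + 25.09648 = 63.585143
B = 25.096477/63.585143 = 0.394691

Final: 0.394691


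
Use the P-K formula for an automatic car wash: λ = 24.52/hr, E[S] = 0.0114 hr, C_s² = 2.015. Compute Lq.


ρ = λ·E[S] = 24.52·0.0114 = 0.2795
Lq = ρ²(1+C_s²)/(2(1−ρ)) = 0.07814·(1+2.015)/(2·0.7205)
= 0.07814·3.0150/1.4409 = 0.16349

Final: 0.16349


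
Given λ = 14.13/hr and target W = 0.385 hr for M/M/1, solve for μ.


W = 1/(μ−λ) ⇒ μ − λ = 1/W = 1/0.385 = 2.5974
μ = λ + 1/W = 14.13 + 2.5974 = 16.7274 per hr

Final: 16.7274 /hr


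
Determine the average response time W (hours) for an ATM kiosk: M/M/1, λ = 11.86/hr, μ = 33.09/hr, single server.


W = 1/(μ−λ) = 1/(33.09 − 11.86) = 1/21.23 = 0.04710 hr

Final: 0.04710 hr


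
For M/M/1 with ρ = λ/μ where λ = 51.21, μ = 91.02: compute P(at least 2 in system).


ρ = 51.21/91.02 = 0.5626
P(N ≥ n) = ρ^n = 0.5626^2 = 0.316545

Final: 0.316545


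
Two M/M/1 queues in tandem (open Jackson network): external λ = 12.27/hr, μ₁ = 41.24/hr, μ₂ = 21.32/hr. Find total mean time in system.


Each node sees arrival rate λ = 12.27/hr (tandem ⇒ throughput preserved).
W₁ = 1/(μ₁−λ) = 1/(41.24−12.27) = 0.03452 hr
W₂ = 1/(μ₂−λ) = 1/(21.32−12.27) = 0.11050 hr
W_total = W₁ + W₂ = 0.03452 + 0.11050 = 0.14502 hr

Final: 0.14502 hr


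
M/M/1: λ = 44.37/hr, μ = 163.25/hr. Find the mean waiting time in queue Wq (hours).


ρ = 44.37/163.25 = 0.2718
Wq = ρ/(μ−λ) = 0.2718/(163.25 − 44.37) = 0.2718/118.88 = 0.002286 hr

Final: 0.002286 hr


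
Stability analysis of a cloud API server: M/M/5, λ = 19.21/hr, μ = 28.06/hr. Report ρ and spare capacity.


Total capacity cμ = 5·28.06 = 140.30/hr
ρ = λ/(cμ) = 19.21/140.30 = 0.1369
Stable ⇔ ρ < 1: YES
Spare capacity = cμ − λ = 140.30 − 19.21 = 121.09/hr

Final: ρ = 0.1369; stable; margin = 121.09/hr


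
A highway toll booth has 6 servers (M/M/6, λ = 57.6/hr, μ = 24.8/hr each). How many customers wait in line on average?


a = λ/μ = 2.3226; ρ = a/6 = 0.3871
P₀ = 0.097663
Lq = P₀·a^c·ρ / (c!·(1−ρ)²) = 0.097663·156.97295·0.3871/(720·0.37565)
= 0.02194

Final: 0.02194


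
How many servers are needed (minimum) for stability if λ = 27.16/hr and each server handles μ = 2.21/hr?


Stability requires cμ > λ ⇔ c > λ/μ.
λ/μ = 27.16/2.21 = 12.2896
Minimum integer c = ⌊12.2896⌋ + 1 = 13
Check: 13·2.21 = 28.73 > 27.16, while 12·2.21 = 26.52 ≤ 27.16

Final: 13 servers


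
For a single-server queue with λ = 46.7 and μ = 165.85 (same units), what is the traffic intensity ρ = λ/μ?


ρ = λ/μ = 46.7/165.85 = 0.2816

Final: 0.2816


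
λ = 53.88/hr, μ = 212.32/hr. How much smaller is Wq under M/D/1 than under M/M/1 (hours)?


ρ = 53.88/212.32 = 0.2538
Wq(M/M/1) = ρ/(μ−λ) = 0.2538/158.44 = 0.001602 hr
Wq(M/D/1) = ρ/(2(μ−λ)) = 0.0008008 hr
Savings = 0.001602 − 0.0008008 = 0.0008008 hr

Final: 0.0008008 hr


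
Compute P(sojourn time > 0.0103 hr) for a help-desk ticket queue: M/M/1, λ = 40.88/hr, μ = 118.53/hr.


W ~ Exponential(μ−λ) for M/M/1.
μ − λ = 118.53 − 40.88 = 77.6500
P(W > t) = e^{−(μ−λ)t} = e^{−0.7998} = 0.449421

Final: 0.449421


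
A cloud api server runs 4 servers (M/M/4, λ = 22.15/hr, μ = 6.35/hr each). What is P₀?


a = λ/μ = 22.15/6.35 = 3.4882; ρ = a/c = 0.8720
Σ_{k=0}^{3} a^k/k! (terms k=0..3) = 1.00000 + 3.48819 + 6.08373 + 7.07373 = 17.64565
Tail: a^4/(4!(1−ρ)) = 148.04714/(24·0.1280) = 48.21022
P₀ = 1/(17.64565 + 48.21022) = 1/65.85588 = 0.015185

Final: 0.015185


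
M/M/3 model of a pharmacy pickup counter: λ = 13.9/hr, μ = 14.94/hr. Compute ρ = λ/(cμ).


ρ = λ/(cμ) = 13.9/(3·14.94) = 13.9/44.82 = 0.3101

Final: 0.3101


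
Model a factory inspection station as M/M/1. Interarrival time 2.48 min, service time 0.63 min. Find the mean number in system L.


λ = 60/2.48 = 24.1935 /hr
μ = 60/0.63 = 95.2381 /hr
ρ = λ/μ = 24.1935/95.2381 = 0.2540
L = ρ/(1−ρ) = 0.2540/0.7460 = 0.3405

Final: 0.3405


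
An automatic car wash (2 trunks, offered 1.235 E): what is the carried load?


B(2,1.235) = 0.254407 (Erlang-B)
Carried load = a(1 − B) = 1.235·(1 − 0.254407) = 1.235·0.745593 = 0.9208 E

Final: 0.9208 Erlangs


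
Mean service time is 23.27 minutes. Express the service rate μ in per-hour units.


μ = 1/(service time) in consistent units.
1 hour = 60 min, so μ = 60/23.27 = 2.5784 per hour

Final: 2.5784 /hr


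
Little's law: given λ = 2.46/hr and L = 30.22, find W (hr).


W = L/λ = 30.22/2.46 = 12.2846 hr

Final: 12.2846 hr


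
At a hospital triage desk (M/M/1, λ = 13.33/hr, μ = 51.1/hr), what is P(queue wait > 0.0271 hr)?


ρ = 13.33/51.1 = 0.2609
P(Wq > t) = ρ·e^{−(μ−λ)t} = 0.2609·e^{−1.0236}
= 0.2609·0.359311 = 0.093730

Final: 0.093730


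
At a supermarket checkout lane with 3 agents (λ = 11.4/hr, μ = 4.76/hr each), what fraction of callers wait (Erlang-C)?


a = λ/μ = 2.3950; ρ = a/3 = 0.7983
P₀ = 0.056770 (from M/M/c formula)
C(c,a) = [a^c/(c!(1−ρ))]·P₀ = [13.73706/(6·0.2017)]·0.056770
= 11.35215·0.056770 = 0.644459

Final: 0.644459


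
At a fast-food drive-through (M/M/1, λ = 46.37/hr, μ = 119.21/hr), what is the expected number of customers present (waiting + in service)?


ρ = λ/μ = 46.37/119.21 = 0.3890
L = ρ/(1−ρ) = 0.3890/(1 − 0.3890) = 0.3890/0.6110 = 0.6366

Final: 0.6366


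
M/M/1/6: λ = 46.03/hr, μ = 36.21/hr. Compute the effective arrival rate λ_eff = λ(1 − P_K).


ρ = 1.2712; P_K = (1−ρ)ρ^6/(1−ρ^7) = 0.262225
λ_eff = λ(1 − P_K) = 46.03·(1 − 0.262225) = 46.03·0.737775 = 33.9598 /hr

Final: 33.9598 /hr


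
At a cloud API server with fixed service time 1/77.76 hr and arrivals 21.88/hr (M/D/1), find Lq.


ρ = 21.88/77.76 = 0.2814
M/D/1: Lq = ρ²/(2(1−ρ)) = 0.07917/(2·0.7186) = 0.05509

Final: 0.05509


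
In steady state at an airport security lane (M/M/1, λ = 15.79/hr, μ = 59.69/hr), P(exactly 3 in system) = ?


ρ = 15.79/59.69 = 0.2645
P_n = (1−ρ)·ρ^n = (1 − 0.2645)·0.2645^3 = 0.7355·0.018512 = 0.013615

Final: 0.013615


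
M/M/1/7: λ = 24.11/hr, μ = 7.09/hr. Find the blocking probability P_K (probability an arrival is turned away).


ρ = λ/μ = 24.11/7.09 = 3.4006
P_K = (1−ρ)ρ^K/(1−ρ^(K+1)) = (-2.4006·5258.438831)/(1 − 17881.658706)
= -12623.219874/-17880.658706 = 0.705971

Final: 0.705971


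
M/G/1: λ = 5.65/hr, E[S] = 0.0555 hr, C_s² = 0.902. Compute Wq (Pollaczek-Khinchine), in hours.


ρ = λ·E[S] = 5.65·0.0555 = 0.3136
E[S²] = E[S]²(1+C_s²) = 0.0555²·(1+0.902) = 0.005859
Wq = λ·E[S²]/(2(1−ρ)) = 5.65·0.005859/(2·0.6864) = 0.02411 hr

Final: 0.02411 hr


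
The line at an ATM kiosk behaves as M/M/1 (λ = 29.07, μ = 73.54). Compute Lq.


ρ = 29.07/73.54 = 0.3953
Lq = ρ²/(1−ρ) = 0.1563/0.6047 = 0.2584

Final: 0.2584


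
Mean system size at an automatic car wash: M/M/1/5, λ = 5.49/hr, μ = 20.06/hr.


ρ = 5.49/20.06 = 0.2737
L = ρ[1 − (K+1)ρ^K + Kρ^(K+1)] / [(1−ρ)(1−ρ^(K+1))]
Numerator: 0.2737·(1 − 6·0.001535 + 5·0.0004202) = 0.271733
Denominator: (0.7263)·(0.999580) = 0.726016
L = 0.271733/0.726016 = 0.3743

Final: 0.3743


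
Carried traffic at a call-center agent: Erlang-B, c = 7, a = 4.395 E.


B(7,4.395) = 0.084123 (Erlang-B)
Carried load = a(1 − B) = 4.395·(1 − 0.084123) = 4.395·0.915877 = 4.0253 E

Final: 4.0253 Erlangs


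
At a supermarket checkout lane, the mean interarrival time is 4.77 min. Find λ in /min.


λ = 1/(interarrival time) in consistent units.
1 minute = 1 min, so λ = 1/4.77 = 0.2096 per minute

Final: 0.2096 /min


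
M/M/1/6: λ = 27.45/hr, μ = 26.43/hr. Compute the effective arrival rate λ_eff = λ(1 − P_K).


ρ = 1.0386; P_K = (1−ρ)ρ^6/(1−ρ^7) = 0.159585
λ_eff = λ(1 − P_K) = 27.45·(1 − 0.159585) = 27.45·0.840415 = 23.0694 /hr

Final: 23.0694 /hr


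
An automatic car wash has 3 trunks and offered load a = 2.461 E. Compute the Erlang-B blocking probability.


B(c,a) = (a^c/c!) / Σ_{k=0}^{c} a^k/k!
a^3/3! = 2.484183
Σ terms (k=0..3): 1.00000 + 2.46100 + 3.02826 + 2.48418 = 8.973444
B = 2.484183/8.973444 = 0.276837

Final: 0.276837


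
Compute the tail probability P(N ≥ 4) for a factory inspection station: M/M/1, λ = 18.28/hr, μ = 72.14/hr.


ρ = 18.28/72.14 = 0.2534
P(N ≥ n) = ρ^n = 0.2534^4 = 0.004123

Final: 0.004123


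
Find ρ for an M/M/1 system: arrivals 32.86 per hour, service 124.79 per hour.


ρ = λ/μ = 32.86/124.79 = 0.2633

Final: 0.2633


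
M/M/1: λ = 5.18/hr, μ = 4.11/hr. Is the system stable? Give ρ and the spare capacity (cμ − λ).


Total capacity cμ = 1·4.11 = 4.11/hr
ρ = λ/(cμ) = 5.18/4.11 = 1.2603
Stable ⇔ ρ < 1: NO
Spare capacity = cμ − λ = 4.11 − 5.18 = -1.07/hr

Final: ρ = 1.2603; unstable; margin = -1.07/hr


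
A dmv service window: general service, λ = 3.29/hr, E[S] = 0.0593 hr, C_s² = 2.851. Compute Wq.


ρ = λ·E[S] = 3.29·0.0593 = 0.1951
E[S²] = E[S]²(1+C_s²) = 0.0593²·(1+2.851) = 0.013542
Wq = λ·E[S²]/(2(1−ρ)) = 3.29·0.013542/(2·0.8049) = 0.02768 hr

Final: 0.02768 hr


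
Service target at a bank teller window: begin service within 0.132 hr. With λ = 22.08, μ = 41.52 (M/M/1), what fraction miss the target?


ρ = 22.08/41.52 = 0.5318
P(Wq > t) = ρ·e^{−(μ−λ)t} = 0.5318·e^{−2.5661}
= 0.5318·0.076836 = 0.040861

Final: 0.040861


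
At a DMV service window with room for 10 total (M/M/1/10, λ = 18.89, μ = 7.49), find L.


ρ = 18.89/7.49 = 2.5220
L = ρ[1 − (K+1)ρ^K + Kρ^(K+1)] / [(1−ρ)(1−ρ^(K+1))]
Numerator: 2.5220·(1 − 11·10411.214691 + 10·26257.389255) = 373390.309683
Denominator: (-1.5220)·(-26256.389255) = 39962.995661
L = 373390.309683/39962.995661 = 9.3434

Final: 9.3434


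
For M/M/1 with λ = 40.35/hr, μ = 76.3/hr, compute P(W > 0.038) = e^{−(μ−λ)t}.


W ~ Exponential(μ−λ) for M/M/1.
μ − λ = 76.3 − 40.35 = 35.9500
P(W > t) = e^{−(μ−λ)t} = e^{−1.3661} = 0.255100

Final: 0.255100


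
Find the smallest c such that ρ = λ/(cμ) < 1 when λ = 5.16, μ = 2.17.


Stability requires cμ > λ ⇔ c > λ/μ.
λ/μ = 5.16/2.17 = 2.3779
Minimum integer c = ⌊2.3779⌋ + 1 = 3
Check: 3·2.17 = 6.51 > 5.16, while 2·2.17 = 4.34 ≤ 5.16

Final: 3 servers


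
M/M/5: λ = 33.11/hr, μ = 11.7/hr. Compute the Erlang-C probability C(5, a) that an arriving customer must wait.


a = λ/μ = 2.8299; ρ = a/5 = 0.5660
P₀ = 0.056280 (from M/M/c formula)
C(c,a) = [a^c/(c!(1−ρ))]·P₀ = [181.49581/(120·0.4340)]·0.056280
= 3.48481·0.056280 = 0.196124

Final: 0.196124


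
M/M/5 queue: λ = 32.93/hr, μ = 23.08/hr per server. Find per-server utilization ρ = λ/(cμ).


ρ = λ/(cμ) = 32.93/(5·23.08) = 32.93/115.40 = 0.2854

Final: 0.2854


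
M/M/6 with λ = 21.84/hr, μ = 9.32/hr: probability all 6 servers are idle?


a = λ/μ = 21.84/9.32 = 2.3433; ρ = a/c = 0.3906
Σ_{k=0}^{5} a^k/k! (terms k=0..5) = 1.00000 + 2.34335 + 2.74564 + 2.14466 + 1.25642 + 0.58885 = 10.07892
Tail: a^6/(6!(1−ρ)) = 165.58475/(720·0.6094) = 0.37736
P₀ = 1/(10.07892 + 0.37736) = 1/10.45628 = 0.095636

Final: 0.095636


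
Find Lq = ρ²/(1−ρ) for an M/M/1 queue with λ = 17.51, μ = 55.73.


ρ = 17.51/55.73 = 0.3142
Lq = ρ²/(1−ρ) = 0.09872/0.6858 = 0.1439

Final: 0.1439


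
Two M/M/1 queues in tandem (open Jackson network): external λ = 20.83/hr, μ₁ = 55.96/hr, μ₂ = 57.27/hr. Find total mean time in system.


Each node sees arrival rate λ = 20.83/hr (tandem ⇒ throughput preserved).
W₁ = 1/(μ₁−λ) = 1/(55.96−20.83) = 0.02847 hr
W₂ = 1/(μ₂−λ) = 1/(57.27−20.83) = 0.02744 hr
W_total = W₁ + W₂ = 0.02847 + 0.02744 = 0.05591 hr

Final: 0.05591 hr


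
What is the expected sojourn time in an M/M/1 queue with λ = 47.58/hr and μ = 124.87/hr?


W = 1/(μ−λ) = 1/(124.87 − 47.58) = 1/77.29 = 0.01294 hr

Final: 0.01294 hr


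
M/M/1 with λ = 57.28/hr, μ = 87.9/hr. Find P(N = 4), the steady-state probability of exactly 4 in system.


ρ = 57.28/87.9 = 0.6516
P_n = (1−ρ)·ρ^n = (1 − 0.6516)·0.6516^4 = 0.3484·0.180325 = 0.062816

Final: 0.062816


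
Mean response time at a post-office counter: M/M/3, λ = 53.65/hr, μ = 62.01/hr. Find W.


a = 0.8652; ρ = 0.2884; P₀ = 0.418211
Lq = P₀·a^c·ρ/(c!(1−ρ)²) = 0.02571
Wq = Lq/λ = 0.02571/53.65 = 0.0004792 hr
W = Wq + 1/μ = 0.0004792 + 0.01613 = 0.01661 hr

Final: 0.01661 hr


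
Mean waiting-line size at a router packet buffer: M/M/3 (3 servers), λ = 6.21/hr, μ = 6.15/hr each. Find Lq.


a = λ/μ = 1.0098; ρ = a/3 = 0.3366
P₀ = 0.359944
Lq = P₀·a^c·ρ / (c!·(1−ρ)²) = 0.359944·1.02955·0.3366/(6·0.44012)
= 0.04723

Final: 0.04723


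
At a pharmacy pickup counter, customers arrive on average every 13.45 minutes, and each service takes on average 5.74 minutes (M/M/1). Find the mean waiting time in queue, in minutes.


λ = 60/13.45 = 4.4610 /hr
μ = 60/5.74 = 10.4530 /hr
ρ = λ/μ = 4.4610/10.4530 = 0.4268
Wq = ρ/(μ−λ) = 0.4268/(10.4530−4.4610) = 0.07122 hr
In minutes: 0.07122·60 = 4.273 min

Final: 4.273 min


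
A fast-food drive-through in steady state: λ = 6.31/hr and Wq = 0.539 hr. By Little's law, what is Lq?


Lq = λWq = 6.31·0.539 = 3.4011

Final: 3.4011


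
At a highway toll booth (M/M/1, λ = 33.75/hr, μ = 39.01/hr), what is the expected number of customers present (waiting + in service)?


ρ = λ/μ = 33.75/39.01 = 0.8652
L = ρ/(1−ρ) = 0.8652/(1 − 0.8652) = 0.8652/0.1348 = 6.4163

Final: 6.4163


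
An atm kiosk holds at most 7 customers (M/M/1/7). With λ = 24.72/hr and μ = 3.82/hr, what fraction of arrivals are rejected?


ρ = λ/μ = 24.72/3.82 = 6.4712
P_K = (1−ρ)ρ^K/(1−ρ^(K+1)) = (-5.4712·475221.110168)/(1 − 3075252.838571)
= -2600031.728403/-3075251.838571 = 0.845470

Final: 0.845470


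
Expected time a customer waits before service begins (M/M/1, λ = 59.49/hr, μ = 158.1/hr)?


ρ = 59.49/158.1 = 0.3763
Wq = ρ/(μ−λ) = 0.3763/(158.1 − 59.49) = 0.3763/98.61 = 0.003816 hr

Final: 0.003816 hr


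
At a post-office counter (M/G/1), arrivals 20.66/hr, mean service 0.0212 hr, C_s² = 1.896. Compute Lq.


ρ = λ·E[S] = 20.66·0.0212 = 0.4380
Lq = ρ²(1+C_s²)/(2(1−ρ)) = 0.1918·(1+1.896)/(2·0.5620)
= 0.1918·2.8960/1.1240 = 0.49426

Final: 0.49426


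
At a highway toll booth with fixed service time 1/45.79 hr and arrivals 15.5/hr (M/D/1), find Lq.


ρ = 15.5/45.79 = 0.3385
M/D/1: Lq = ρ²/(2(1−ρ)) = 0.1146/(2·0.6615) = 0.08661

Final: 0.08661


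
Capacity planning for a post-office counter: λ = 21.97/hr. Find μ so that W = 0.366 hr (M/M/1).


W = 1/(μ−λ) ⇒ μ − λ = 1/W = 1/0.366 = 2.7322
μ = λ + 1/W = 21.97 + 2.7322 = 24.7022 per hr

Final: 24.7022 /hr


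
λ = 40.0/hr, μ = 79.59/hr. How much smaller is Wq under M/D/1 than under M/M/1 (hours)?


ρ = 40.0/79.59 = 0.5026
Wq(M/M/1) = ρ/(μ−λ) = 0.5026/39.59 = 0.01269 hr
Wq(M/D/1) = ρ/(2(μ−λ)) = 0.006347 hr
Savings = 0.01269 − 0.006347 = 0.006347 hr

Final: 0.006347 hr


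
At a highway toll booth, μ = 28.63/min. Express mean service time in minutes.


Mean service time = 1/μ = 1/28.63 minute = 0.03493 minute
In minutes: 0.03493 × 1 = 0.03493 min

Final: 0.03493 min


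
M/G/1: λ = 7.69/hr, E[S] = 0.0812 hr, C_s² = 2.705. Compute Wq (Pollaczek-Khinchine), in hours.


ρ = λ·E[S] = 7.69·0.0812 = 0.6244
E[S²] = E[S]²(1+C_s²) = 0.0812²·(1+2.705) = 0.024429
Wq = λ·E[S²]/(2(1−ρ)) = 7.69·0.024429/(2·0.3756) = 0.25009 hr

Final: 0.25009 hr


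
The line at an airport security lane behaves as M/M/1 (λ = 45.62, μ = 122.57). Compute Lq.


ρ = 45.62/122.57 = 0.3722
Lq = ρ²/(1−ρ) = 0.1385/0.6278 = 0.2207

Final: 0.2207


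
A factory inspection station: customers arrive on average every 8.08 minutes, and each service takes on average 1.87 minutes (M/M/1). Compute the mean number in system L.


λ = 60/8.08 = 7.4257 /hr
μ = 60/1.87 = 32.0856 /hr
ρ = λ/μ = 7.4257/32.0856 = 0.2314
L = ρ/(1−ρ) = 0.2314/0.7686 = 0.3011

Final: 0.3011


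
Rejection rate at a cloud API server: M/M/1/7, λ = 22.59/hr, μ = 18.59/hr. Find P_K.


ρ = λ/μ = 22.59/18.59 = 1.2152
P_K = (1−ρ)ρ^K/(1−ρ^(K+1)) = (-0.2152·3.912532)/(1 − 4.754389)
= -0.841857/-3.754389 = 0.224233

Final: 0.224233


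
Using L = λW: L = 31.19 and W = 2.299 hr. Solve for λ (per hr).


λ = L/W = 31.19/2.299 = 13.5668 /hr

Final: 13.5668 /hr


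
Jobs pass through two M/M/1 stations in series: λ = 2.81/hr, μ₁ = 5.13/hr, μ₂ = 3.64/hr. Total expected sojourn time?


Each node sees arrival rate λ = 2.81/hr (tandem ⇒ throughput preserved).
W₁ = 1/(μ₁−λ) = 1/(5.13−2.81) = 0.43103 hr
W₂ = 1/(μ₂−λ) = 1/(3.64−2.81) = 1.20482 hr
W_total = W₁ + W₂ = 0.43103 + 1.20482 = 1.63585 hr

Final: 1.63585 hr


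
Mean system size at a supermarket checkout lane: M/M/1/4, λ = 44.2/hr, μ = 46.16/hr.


ρ = 44.2/46.16 = 0.9575
L = ρ[1 − (K+1)ρ^K + Kρ^(K+1)] / [(1−ρ)(1−ρ^(K+1))]
Numerator: 0.9575·(1 − 5·0.840671 + 4·0.804975) = 0.015844
Denominator: (0.04246)·(0.195025) = 0.008281
L = 0.015844/0.008281 = 1.9133

Final: 1.9133


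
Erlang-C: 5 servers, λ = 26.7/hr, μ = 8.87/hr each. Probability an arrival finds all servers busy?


a = λ/μ = 3.0101; ρ = a/5 = 0.6020
P₀ = 0.046121 (from M/M/c formula)
C(c,a) = [a^c/(c!(1−ρ))]·P₀ = [247.13725/(120·0.3980)]·0.046121
= 5.17495·0.046121 = 0.238672

Final: 0.238672


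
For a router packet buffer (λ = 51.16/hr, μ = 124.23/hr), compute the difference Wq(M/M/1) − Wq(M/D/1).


ρ = 51.16/124.23 = 0.4118
Wq(M/M/1) = ρ/(μ−λ) = 0.4118/73.07 = 0.005636 hr
Wq(M/D/1) = ρ/(2(μ−λ)) = 0.002818 hr
Savings = 0.005636 − 0.002818 = 0.002818 hr

Final: 0.002818 hr


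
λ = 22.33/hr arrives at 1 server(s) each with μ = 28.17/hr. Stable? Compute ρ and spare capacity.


Total capacity cμ = 1·28.17 = 28.17/hr
ρ = λ/(cμ) = 22.33/28.17 = 0.7927
Stable ⇔ ρ < 1: YES
Spare capacity = cμ − λ = 28.17 − 22.33 = 5.84/hr

Final: ρ = 0.7927; stable; margin = 5.84/hr


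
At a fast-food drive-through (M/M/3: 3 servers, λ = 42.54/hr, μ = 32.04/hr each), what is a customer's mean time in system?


a = 1.3277; ρ = 0.4426; P₀ = 0.255824
Lq = P₀·a^c·ρ/(c!(1−ρ)²) = 0.14214
Wq = Lq/λ = 0.14214/42.54 = 0.003341 hr
W = Wq + 1/μ = 0.003341 + 0.03121 = 0.03455 hr

Final: 0.03455 hr


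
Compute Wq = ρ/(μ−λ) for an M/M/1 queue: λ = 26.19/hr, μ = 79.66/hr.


ρ = 26.19/79.66 = 0.3288
Wq = ρ/(μ−λ) = 0.3288/(79.66 − 26.19) = 0.3288/53.47 = 0.006149 hr

Final: 0.006149 hr


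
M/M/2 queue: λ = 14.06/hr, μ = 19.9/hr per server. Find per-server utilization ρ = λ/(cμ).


ρ = λ/(cμ) = 14.06/(2·19.9) = 14.06/39.80 = 0.3533

Final: 0.3533


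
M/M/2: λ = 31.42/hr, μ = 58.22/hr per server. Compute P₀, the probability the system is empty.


a = λ/μ = 31.42/58.22 = 0.5397; ρ = a/c = 0.2698
Σ_{k=0}^{1} a^k/k! (terms k=0..1) = 1.00000 + 0.53968 = 1.53968
Tail: a^2/(2!(1−ρ)) = 0.29125/(2·0.7302) = 0.19944
P₀ = 1/(1.53968 + 0.19944) = 1/1.73912 = 0.575003

Final: 0.575003


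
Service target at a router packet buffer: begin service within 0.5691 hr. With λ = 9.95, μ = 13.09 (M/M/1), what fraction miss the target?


ρ = 9.95/13.09 = 0.7601
P(Wq > t) = ρ·e^{−(μ−λ)t} = 0.7601·e^{−1.7870}
= 0.7601·0.167466 = 0.127295

Final: 0.127295


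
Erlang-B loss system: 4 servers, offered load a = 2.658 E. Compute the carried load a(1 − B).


B(4,2.658) = 0.167721 (Erlang-B)
Carried load = a(1 − B) = 2.658·(1 − 0.167721) = 2.658·0.832279 = 2.2122 E

Final: 2.2122 Erlangs


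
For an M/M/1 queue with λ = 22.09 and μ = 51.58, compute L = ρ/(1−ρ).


ρ = λ/μ = 22.09/51.58 = 0.4283
L = ρ/(1−ρ) = 0.4283/(1 − 0.4283) = 0.4283/0.5717 = 0.7491

Final: 0.7491


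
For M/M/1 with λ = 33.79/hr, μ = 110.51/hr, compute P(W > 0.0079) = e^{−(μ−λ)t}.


W ~ Exponential(μ−λ) for M/M/1.
μ − λ = 110.51 − 33.79 = 76.7200
P(W > t) = e^{−(μ−λ)t} = e^{−0.6061} = 0.545481

Final: 0.545481


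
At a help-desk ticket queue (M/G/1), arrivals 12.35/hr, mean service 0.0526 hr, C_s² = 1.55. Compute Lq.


ρ = λ·E[S] = 12.35·0.0526 = 0.6496
Lq = ρ²(1+C_s²)/(2(1−ρ)) = 0.4220·(1+1.55)/(2·0.3504)
= 0.4220·2.5500/0.7008 = 1.53555

Final: 1.53555


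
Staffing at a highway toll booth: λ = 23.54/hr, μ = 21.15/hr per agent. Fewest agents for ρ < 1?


Stability requires cμ > λ ⇔ c > λ/μ.
λ/μ = 23.54/21.15 = 1.1130
Minimum integer c = ⌊1.1130⌋ + 1 = 2
Check: 2·21.15 = 42.30 > 23.54, while 1·21.15 = 21.15 ≤ 23.54

Final: 2 servers


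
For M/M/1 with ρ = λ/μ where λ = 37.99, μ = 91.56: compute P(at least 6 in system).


ρ = 37.99/91.56 = 0.4149
P(N ≥ n) = ρ^n = 0.4149^6 = 0.005102

Final: 0.005102


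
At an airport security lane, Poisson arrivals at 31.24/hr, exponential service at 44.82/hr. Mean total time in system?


W = 1/(μ−λ) = 1/(44.82 − 31.24) = 1/13.58 = 0.07364 hr

Final: 0.07364 hr


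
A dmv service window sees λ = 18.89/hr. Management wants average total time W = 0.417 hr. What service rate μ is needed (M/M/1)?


W = 1/(μ−λ) ⇒ μ − λ = 1/W = 1/0.417 = 2.3981
μ = λ + 1/W = 18.89 + 2.3981 = 21.2881 per hr

Final: 21.2881 /hr


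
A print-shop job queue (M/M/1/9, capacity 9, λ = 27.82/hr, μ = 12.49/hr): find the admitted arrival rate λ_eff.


ρ = 2.2274; P_K = (1−ρ)ρ^9/(1−ρ^10) = 0.551226
λ_eff = λ(1 − P_K) = 27.82·(1 − 0.551226) = 27.82·0.448774 = 12.4849 /hr

Final: 12.4849 /hr


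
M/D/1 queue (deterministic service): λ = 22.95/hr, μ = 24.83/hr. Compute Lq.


ρ = 22.95/24.83 = 0.9243
M/D/1: Lq = ρ²/(2(1−ρ)) = 0.8543/(2·0.07571) = 5.64158

Final: 5.64158


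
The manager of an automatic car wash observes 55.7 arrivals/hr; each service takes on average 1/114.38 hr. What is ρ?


ρ = λ/μ = 55.7/114.38 = 0.4870

Final: 0.4870


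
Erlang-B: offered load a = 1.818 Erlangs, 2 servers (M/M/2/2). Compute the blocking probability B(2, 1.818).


B(c,a) = (a^c/c!) / Σ_{k=0}^{c} a^k/k!
a^2/2! = 1.652562
Σ terms (k=0..2): 1.00000 + 1.81800 + 1.65256 = 4.470562
B = 1.652562/4.470562 = 0.369654

Final: 0.369654


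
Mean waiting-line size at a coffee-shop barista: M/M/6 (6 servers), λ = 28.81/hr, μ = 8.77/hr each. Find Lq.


a = λ/μ = 3.2851; ρ = a/6 = 0.5475
P₀ = 0.036380
Lq = P₀·a^c·ρ / (c!·(1−ρ)²) = 0.036380·1256.78790·0.5475/(720·0.20475)
= 0.16981

Final: 0.16981


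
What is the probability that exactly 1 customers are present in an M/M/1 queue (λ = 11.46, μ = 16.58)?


ρ = 11.46/16.58 = 0.6912
P_n = (1−ρ)·ρ^n = (1 − 0.6912)·0.6912^1 = 0.3088·0.691194 = 0.213445

Final: 0.213445


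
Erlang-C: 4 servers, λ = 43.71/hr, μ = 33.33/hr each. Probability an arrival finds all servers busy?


a = λ/μ = 1.3114; ρ = a/4 = 0.3279
P₀ = 0.268051 (from M/M/c formula)
C(c,a) = [a^c/(c!(1−ρ))]·P₀ = [2.95789/(24·0.6721)]·0.268051
= 0.18336·0.268051 = 0.049150

Final: 0.049150


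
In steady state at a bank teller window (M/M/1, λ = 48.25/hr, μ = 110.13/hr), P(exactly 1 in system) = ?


ρ = 48.25/110.13 = 0.4381
P_n = (1−ρ)·ρ^n = (1 − 0.4381)·0.4381^1 = 0.5619·0.438119 = 0.246171

Final: 0.246171


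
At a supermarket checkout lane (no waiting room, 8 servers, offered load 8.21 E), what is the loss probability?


B(c,a) = (a^c/c!) / Σ_{k=0}^{c} a^k/k!
a^8/8! = 511.946683
Σ terms (k=0..8): 1.00000 + 8.21000 + 33.70205 + 92.23128 + 189.30470 + 310.83831 + 425.33042 + 498.85182 + 511.94668 = 2071.415260
B = 511.946683/2071.415260 = 0.247148

Final: 0.247148


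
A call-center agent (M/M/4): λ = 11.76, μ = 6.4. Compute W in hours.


a = 1.8375; ρ = 0.4594; P₀ = 0.155319
Lq = P₀·a^c·ρ/(c!(1−ρ)²) = 0.11596
Wq = Lq/λ = 0.11596/11.76 = 0.009860 hr
W = Wq + 1/μ = 0.009860 + 0.15625 = 0.16611 hr

Final: 0.16611 hr


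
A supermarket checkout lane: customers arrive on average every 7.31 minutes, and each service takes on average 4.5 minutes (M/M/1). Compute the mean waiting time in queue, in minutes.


λ = 60/7.31 = 8.2079 /hr
μ = 60/4.5 = 13.3333 /hr
ρ = λ/μ = 8.2079/13.3333 = 0.6156
Wq = ρ/(μ−λ) = 0.6156/(13.3333−8.2079) = 0.12011 hr
In minutes: 0.12011·60 = 7.206 min

Final: 7.206 min


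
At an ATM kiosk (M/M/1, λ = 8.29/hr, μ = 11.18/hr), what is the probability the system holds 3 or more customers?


ρ = 8.29/11.18 = 0.7415
P(N ≥ n) = ρ^n = 0.7415^3 = 0.407698

Final: 0.407698


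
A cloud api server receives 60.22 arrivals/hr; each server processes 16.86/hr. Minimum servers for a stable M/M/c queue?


Stability requires cμ > λ ⇔ c > λ/μ.
λ/μ = 60.22/16.86 = 3.5718
Minimum integer c = ⌊3.5718⌋ + 1 = 4
Check: 4·16.86 = 67.44 > 60.22, while 3·16.86 = 50.58 ≤ 60.22

Final: 4 servers


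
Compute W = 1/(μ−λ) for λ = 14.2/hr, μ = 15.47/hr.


W = 1/(μ−λ) = 1/(15.47 − 14.2) = 1/1.27 = 0.7874 hr

Final: 0.7874 hr


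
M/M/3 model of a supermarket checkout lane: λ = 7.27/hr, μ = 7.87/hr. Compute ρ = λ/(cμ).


ρ = λ/(cμ) = 7.27/(3·7.87) = 7.27/23.61 = 0.3079

Final: 0.3079


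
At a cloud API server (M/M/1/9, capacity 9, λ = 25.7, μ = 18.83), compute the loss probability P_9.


ρ = λ/μ = 25.7/18.83 = 1.3648
P_K = (1−ρ)ρ^K/(1−ρ^(K+1)) = (-0.3648·16.434074)/(1 − 22.429936)
= -5.995862/-21.429936 = 0.279789

Final: 0.279789


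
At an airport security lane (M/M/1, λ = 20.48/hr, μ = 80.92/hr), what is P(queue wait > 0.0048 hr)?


ρ = 20.48/80.92 = 0.2531
P(Wq > t) = ρ·e^{−(μ−λ)t} = 0.2531·e^{−0.2901}
= 0.2531·0.748180 = 0.189356

Final: 0.189356


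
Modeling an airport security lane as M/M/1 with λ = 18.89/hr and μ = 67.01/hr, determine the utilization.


ρ = λ/μ = 18.89/67.01 = 0.2819

Final: 0.2819


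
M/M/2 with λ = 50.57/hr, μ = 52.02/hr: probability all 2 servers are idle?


a = λ/μ = 50.57/52.02 = 0.9721; ρ = a/c = 0.4861
Σ_{k=0}^{1} a^k/k! (terms k=0..1) = 1.00000 + 0.97213 = 1.97213
Tail: a^2/(2!(1−ρ)) = 0.94503/(2·0.5139) = 0.91940
P₀ = 1/(1.97213 + 0.91940) = 1/2.89153 = 0.345838

Final: 0.345838


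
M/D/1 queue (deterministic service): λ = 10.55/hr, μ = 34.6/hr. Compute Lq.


ρ = 10.55/34.6 = 0.3049
M/D/1: Lq = ρ²/(2(1−ρ)) = 0.09297/(2·0.6951) = 0.06688

Final: 0.06688


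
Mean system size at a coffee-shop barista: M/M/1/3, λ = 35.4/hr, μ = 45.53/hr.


ρ = 35.4/45.53 = 0.7775
L = ρ[1 − (K+1)ρ^K + Kρ^(K+1)] / [(1−ρ)(1−ρ^(K+1))]
Numerator: 0.7775·(1 − 4·0.470021 + 3·0.365445) = 0.168139
Denominator: (0.2225)·(0.634555) = 0.141182
L = 0.168139/0.141182 = 1.1909

Final: 1.1909


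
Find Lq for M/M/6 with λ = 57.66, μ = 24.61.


a = λ/μ = 2.3430; ρ = a/6 = 0.3905
P₀ = 0.095675
Lq = P₀·a^c·ρ / (c!·(1−ρ)²) = 0.095675·165.41624·0.3905/(720·0.37150)
= 0.02310

Final: 0.02310


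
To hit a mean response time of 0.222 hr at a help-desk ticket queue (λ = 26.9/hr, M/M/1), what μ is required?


W = 1/(μ−λ) ⇒ μ − λ = 1/W = 1/0.222 = 4.5045
μ = λ + 1/W = 26.9 + 4.5045 = 31.4045 per hr

Final: 31.4045 /hr


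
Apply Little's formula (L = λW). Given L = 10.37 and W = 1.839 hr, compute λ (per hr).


λ = L/W = 10.37/1.839 = 5.6389 /hr

Final: 5.6389 /hr


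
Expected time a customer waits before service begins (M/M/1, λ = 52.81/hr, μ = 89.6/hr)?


ρ = 52.81/89.6 = 0.5894
Wq = ρ/(μ−λ) = 0.5894/(89.6 − 52.81) = 0.5894/36.79 = 0.01602 hr

Final: 0.01602 hr


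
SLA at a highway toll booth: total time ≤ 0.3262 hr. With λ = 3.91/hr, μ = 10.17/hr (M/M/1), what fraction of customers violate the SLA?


W ~ Exponential(μ−λ) for M/M/1.
μ − λ = 10.17 − 3.91 = 6.2600
P(W > t) = e^{−(μ−λ)t} = e^{−2.0420} = 0.129767

Final: 0.129767


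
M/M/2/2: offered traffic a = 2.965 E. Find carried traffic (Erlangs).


B(2,2.965) = 0.525752 (Erlang-B)
Carried load = a(1 − B) = 2.965·(1 − 0.525752) = 2.965·0.474248 = 1.4061 E

Final: 1.4061 Erlangs


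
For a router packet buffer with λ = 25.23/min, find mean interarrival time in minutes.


Mean interarrival time = 1/λ = 1/25.23 minute = 0.03964 minute
In minutes: 0.03964 × 1 = 0.03964 min

Final: 0.03964 min


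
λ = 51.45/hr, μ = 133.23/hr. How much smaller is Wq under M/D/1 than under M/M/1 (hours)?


ρ = 51.45/133.23 = 0.3862
Wq(M/M/1) = ρ/(μ−λ) = 0.3862/81.78 = 0.004722 hr
Wq(M/D/1) = ρ/(2(μ−λ)) = 0.002361 hr
Savings = 0.004722 − 0.002361 = 0.002361 hr

Final: 0.002361 hr


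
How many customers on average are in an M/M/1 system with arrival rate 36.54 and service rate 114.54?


ρ = λ/μ = 36.54/114.54 = 0.3190
L = ρ/(1−ρ) = 0.3190/(1 − 0.3190) = 0.3190/0.6810 = 0.4685

Final: 0.4685


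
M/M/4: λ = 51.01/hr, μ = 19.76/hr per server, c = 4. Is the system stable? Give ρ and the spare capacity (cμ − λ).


Total capacity cμ = 4·19.76 = 79.04/hr
ρ = λ/(cμ) = 51.01/79.04 = 0.6454
Stable ⇔ ρ < 1: YES
Spare capacity = cμ − λ = 79.04 − 51.01 = 28.03/hr

Final: ρ = 0.6454; stable; margin = 28.03/hr


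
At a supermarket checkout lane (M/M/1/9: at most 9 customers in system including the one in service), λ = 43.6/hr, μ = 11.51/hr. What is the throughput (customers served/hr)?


ρ = 3.7880; P_K = (1−ρ)ρ^9/(1−ρ^10) = 0.736010
λ_eff = λ(1 − P_K) = 43.6·(1 − 0.736010) = 43.6·0.263990 = 11.5099 /hr

Final: 11.5099 /hr


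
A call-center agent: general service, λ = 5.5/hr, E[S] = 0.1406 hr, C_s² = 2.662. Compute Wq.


ρ = λ·E[S] = 5.5·0.1406 = 0.7733
E[S²] = E[S]²(1+C_s²) = 0.1406²·(1+2.662) = 0.072392
Wq = λ·E[S²]/(2(1−ρ)) = 5.5·0.072392/(2·0.2267) = 0.87815 hr

Final: 0.87815 hr


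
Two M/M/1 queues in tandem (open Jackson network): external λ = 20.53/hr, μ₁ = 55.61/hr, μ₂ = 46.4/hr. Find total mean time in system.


Each node sees arrival rate λ = 20.53/hr (tandem ⇒ throughput preserved).
W₁ = 1/(μ₁−λ) = 1/(55.61−20.53) = 0.02851 hr
W₂ = 1/(μ₂−λ) = 1/(46.4−20.53) = 0.03865 hr
W_total = W₁ + W₂ = 0.02851 + 0.03865 = 0.06716 hr

Final: 0.06716 hr


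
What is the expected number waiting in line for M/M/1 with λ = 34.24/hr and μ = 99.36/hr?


ρ = 34.24/99.36 = 0.3446
Lq = ρ²/(1−ρ) = 0.1188/0.6554 = 0.1812

Final: 0.1812


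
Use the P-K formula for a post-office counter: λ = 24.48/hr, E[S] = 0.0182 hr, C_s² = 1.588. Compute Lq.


ρ = λ·E[S] = 24.48·0.0182 = 0.4455
Lq = ρ²(1+C_s²)/(2(1−ρ)) = 0.1985·(1+1.588)/(2·0.5545)
= 0.1985·2.5880/1.1089 = 0.46326

Final: 0.46326


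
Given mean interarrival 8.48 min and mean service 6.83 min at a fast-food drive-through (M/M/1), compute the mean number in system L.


λ = 60/8.48 = 7.0755 /hr
μ = 60/6.83 = 8.7848 /hr
ρ = λ/μ = 7.0755/8.7848 = 0.8054
L = ρ/(1−ρ) = 0.8054/0.1946 = 4.1394

Final: 4.1394


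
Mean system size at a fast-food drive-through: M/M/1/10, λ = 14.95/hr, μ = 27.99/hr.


ρ = 14.95/27.99 = 0.5341
L = ρ[1 − (K+1)ρ^K + Kρ^(K+1)] / [(1−ρ)(1−ρ^(K+1))]
Numerator: 0.5341·(1 − 11·0.001890 + 10·0.001009) = 0.528408
Denominator: (0.4659)·(0.998991) = 0.465410
L = 0.528408/0.465410 = 1.1354

Final: 1.1354


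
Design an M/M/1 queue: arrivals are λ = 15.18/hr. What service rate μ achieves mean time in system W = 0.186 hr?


W = 1/(μ−λ) ⇒ μ − λ = 1/W = 1/0.186 = 5.3763
μ = λ + 1/W = 15.18 + 5.3763 = 20.5563 per hr

Final: 20.5563 /hr


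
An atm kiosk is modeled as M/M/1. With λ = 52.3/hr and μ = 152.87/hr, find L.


ρ = λ/μ = 52.3/152.87 = 0.3421
L = ρ/(1−ρ) = 0.3421/(1 − 0.3421) = 0.3421/0.6579 = 0.5200

Final: 0.5200


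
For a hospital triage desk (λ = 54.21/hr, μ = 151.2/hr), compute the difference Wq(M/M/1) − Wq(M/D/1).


ρ = 54.21/151.2 = 0.3585
Wq(M/M/1) = ρ/(μ−λ) = 0.3585/96.99 = 0.003697 hr
Wq(M/D/1) = ρ/(2(μ−λ)) = 0.001848 hr
Savings = 0.003697 − 0.001848 = 0.001848 hr

Final: 0.001848 hr


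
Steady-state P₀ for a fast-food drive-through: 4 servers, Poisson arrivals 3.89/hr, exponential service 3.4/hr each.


a = λ/μ = 3.89/3.4 = 1.1441; ρ = a/c = 0.2860
Σ_{k=0}^{3} a^k/k! (terms k=0..3) = 1.00000 + 1.14412 + 0.65450 + 0.24961 = 3.04823
Tail: a^4/(4!(1−ρ)) = 1.71349/(24·0.7140) = 0.10000
P₀ = 1/(3.04823 + 0.10000) = 1/3.14823 = 0.317639

Final: 0.317639


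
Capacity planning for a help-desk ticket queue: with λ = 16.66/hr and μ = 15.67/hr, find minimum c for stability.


Stability requires cμ > λ ⇔ c > λ/μ.
λ/μ = 16.66/15.67 = 1.0632
Minimum integer c = ⌊1.0632⌋ + 1 = 2
Check: 2·15.67 = 31.34 > 16.66, while 1·15.67 = 15.67 ≤ 16.66

Final: 2 servers


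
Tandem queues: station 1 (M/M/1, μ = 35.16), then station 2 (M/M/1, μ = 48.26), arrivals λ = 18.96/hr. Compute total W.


Each node sees arrival rate λ = 18.96/hr (tandem ⇒ throughput preserved).
W₁ = 1/(μ₁−λ) = 1/(35.16−18.96) = 0.06173 hr
W₂ = 1/(μ₂−λ) = 1/(48.26−18.96) = 0.03413 hr
W_total = W₁ + W₂ = 0.06173 + 0.03413 = 0.09586 hr

Final: 0.09586 hr


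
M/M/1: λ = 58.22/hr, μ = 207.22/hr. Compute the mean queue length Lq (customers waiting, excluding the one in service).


ρ = 58.22/207.22 = 0.2810
Lq = ρ²/(1−ρ) = 0.07894/0.7190 = 0.1098

Final: 0.1098


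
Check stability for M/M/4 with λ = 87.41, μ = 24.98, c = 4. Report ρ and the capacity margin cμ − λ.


Total capacity cμ = 4·24.98 = 99.92/hr
ρ = λ/(cμ) = 87.41/99.92 = 0.8748
Stable ⇔ ρ < 1: YES
Spare capacity = cμ − λ = 99.92 − 87.41 = 12.51/hr

Final: ρ = 0.8748; stable; margin = 12.51/hr


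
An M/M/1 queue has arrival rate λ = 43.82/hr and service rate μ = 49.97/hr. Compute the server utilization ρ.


ρ = λ/μ = 43.82/49.97 = 0.8769

Final: 0.8769


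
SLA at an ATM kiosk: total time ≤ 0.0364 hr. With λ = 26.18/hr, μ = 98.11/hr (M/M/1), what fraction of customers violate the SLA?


W ~ Exponential(μ−λ) for M/M/1.
μ − λ = 98.11 − 26.18 = 71.9300
P(W > t) = e^{−(μ−λ)t} = e^{−2.6183} = 0.072930

Final: 0.072930


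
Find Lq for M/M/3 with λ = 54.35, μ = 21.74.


a = λ/μ = 2.5000; ρ = a/3 = 0.8333
P₀ = 0.044944
Lq = P₀·a^c·ρ / (c!·(1−ρ)²) = 0.044944·15.62500·0.8333/(6·0.02778)
= 3.51124

Final: 3.51124


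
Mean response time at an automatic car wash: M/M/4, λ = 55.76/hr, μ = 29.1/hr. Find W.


a = 1.9162; ρ = 0.4790; P₀ = 0.142801
Lq = P₀·a^c·ρ/(c!(1−ρ)²) = 0.14158
Wq = Lq/λ = 0.14158/55.76 = 0.002539 hr
W = Wq + 1/μ = 0.002539 + 0.03436 = 0.03690 hr

Final: 0.03690 hr


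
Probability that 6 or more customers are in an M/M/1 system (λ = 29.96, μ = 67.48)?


ρ = 29.96/67.48 = 0.4440
P(N ≥ n) = ρ^n = 0.4440^6 = 0.007659

Final: 0.007659


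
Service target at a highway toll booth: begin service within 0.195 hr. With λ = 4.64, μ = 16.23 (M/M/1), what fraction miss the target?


ρ = 4.64/16.23 = 0.2859
P(Wq > t) = ρ·e^{−(μ−λ)t} = 0.2859·e^{−2.2601}
= 0.2859·0.104345 = 0.029831

Final: 0.029831


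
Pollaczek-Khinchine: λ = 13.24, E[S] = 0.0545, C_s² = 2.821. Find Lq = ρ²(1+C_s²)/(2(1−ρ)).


ρ = λ·E[S] = 13.24·0.0545 = 0.7216
Lq = ρ²(1+C_s²)/(2(1−ρ)) = 0.5207·(1+2.821)/(2·0.2784)
= 0.5207·3.8210/0.5568 = 3.57286

Final: 3.57286


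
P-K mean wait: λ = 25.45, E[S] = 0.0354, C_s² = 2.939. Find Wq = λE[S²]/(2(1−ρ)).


ρ = λ·E[S] = 25.45·0.0354 = 0.9009
E[S²] = E[S]²(1+C_s²) = 0.0354²·(1+2.939) = 0.004936
Wq = λ·E[S²]/(2(1−ρ)) = 25.45·0.004936/(2·0.09907) = 0.63403 hr

Final: 0.63403 hr


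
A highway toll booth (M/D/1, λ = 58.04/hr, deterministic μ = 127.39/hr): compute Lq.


ρ = 58.04/127.39 = 0.4556
M/D/1: Lq = ρ²/(2(1−ρ)) = 0.2076/(2·0.5444) = 0.19065

Final: 0.19065


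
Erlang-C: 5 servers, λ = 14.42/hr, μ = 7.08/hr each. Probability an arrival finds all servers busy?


a = λ/μ = 2.0367; ρ = a/5 = 0.4073
P₀ = 0.129386 (from M/M/c formula)
C(c,a) = [a^c/(c!(1−ρ))]·P₀ = [35.04774/(120·0.5927)]·0.129386
= 0.49281·0.129386 = 0.063763

Final: 0.063763


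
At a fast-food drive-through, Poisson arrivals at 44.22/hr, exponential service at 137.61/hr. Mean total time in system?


W = 1/(μ−λ) = 1/(137.61 − 44.22) = 1/93.39 = 0.01071 hr

Final: 0.01071 hr


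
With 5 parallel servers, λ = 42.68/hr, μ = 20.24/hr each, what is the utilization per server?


ρ = λ/(cμ) = 42.68/(5·20.24) = 42.68/101.20 = 0.4217

Final: 0.4217


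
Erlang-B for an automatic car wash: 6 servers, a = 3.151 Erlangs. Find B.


B(c,a) = (a^c/c!) / Σ_{k=0}^{c} a^k/k!
a^6/6! = 1.359433
Σ terms (k=0..6): 1.00000 + 3.15100 + 4.96440 + 5.21428 + 4.10755 + 2.58858 + 1.35943 = 22.385230
B = 1.359433/22.385230 = 0.060729

Final: 0.060729


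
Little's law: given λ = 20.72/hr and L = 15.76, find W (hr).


W = L/λ = 15.76/20.72 = 0.7606 hr

Final: 0.7606 hr


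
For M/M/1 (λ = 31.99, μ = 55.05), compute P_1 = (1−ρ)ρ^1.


ρ = 31.99/55.05 = 0.5811
P_n = (1−ρ)·ρ^n = (1 − 0.5811)·0.5811^1 = 0.4189·0.581108 = 0.243421

Final: 0.243421


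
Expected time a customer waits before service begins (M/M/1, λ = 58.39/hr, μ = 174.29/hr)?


ρ = 58.39/174.29 = 0.3350
Wq = ρ/(μ−λ) = 0.3350/(174.29 − 58.39) = 0.3350/115.90 = 0.002891 hr

Final: 0.002891 hr


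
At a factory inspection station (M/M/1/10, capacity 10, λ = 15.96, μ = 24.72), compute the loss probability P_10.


ρ = λ/μ = 15.96/24.72 = 0.6456
P_K = (1−ρ)ρ^K/(1−ρ^(K+1)) = (0.3544·0.012585)/(1 − 0.008125)
= 0.004460/0.991875 = 0.004496

Final: 0.004496


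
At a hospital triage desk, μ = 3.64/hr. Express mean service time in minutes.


Mean service time = 1/μ = 1/3.64 hour = 0.27473 hour
In minutes: 0.27473 × 60 = 16.4835 min

Final: 16.4835 min


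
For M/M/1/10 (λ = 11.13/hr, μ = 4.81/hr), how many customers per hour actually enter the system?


ρ = 2.3139; P_K = (1−ρ)ρ^10/(1−ρ^11) = 0.567890
λ_eff = λ(1 − P_K) = 11.13·(1 − 0.567890) = 11.13·0.432110 = 4.8094 /hr

Final: 4.8094 /hr


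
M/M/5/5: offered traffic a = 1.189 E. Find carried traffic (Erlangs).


B(5,1.189) = 0.006039 (Erlang-B)
Carried load = a(1 − B) = 1.189·(1 − 0.006039) = 1.189·0.993961 = 1.1818 E

Final: 1.1818 Erlangs


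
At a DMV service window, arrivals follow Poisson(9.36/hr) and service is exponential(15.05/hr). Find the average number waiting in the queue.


ρ = 9.36/15.05 = 0.6219
Lq = ρ²/(1−ρ) = 0.3868/0.3781 = 1.0231

Final: 1.0231


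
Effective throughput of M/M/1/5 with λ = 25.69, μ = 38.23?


ρ = 0.6720; P_K = (1−ρ)ρ^5/(1−ρ^6) = 0.049504
λ_eff = λ(1 − P_K) = 25.69·(1 − 0.049504) = 25.69·0.950496 = 24.4182 /hr

Final: 24.4182 /hr
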